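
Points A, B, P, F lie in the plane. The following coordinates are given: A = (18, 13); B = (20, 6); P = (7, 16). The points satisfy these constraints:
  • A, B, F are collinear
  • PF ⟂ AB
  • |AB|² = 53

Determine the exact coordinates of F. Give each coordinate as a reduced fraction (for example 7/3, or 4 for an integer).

F = (868/53, 990/53)

1. F_x = 868/53  [[A, B, F are collinear ⇒ 7x+2y-152=0] ∩ [PF ⟂ AB ⇒ 2x-7y+98=0]]
2. F_y = 990/53  [[A, B, F are collinear ⇒ 7x+2y-152=0] ∩ [PF ⟂ AB ⇒ 2x-7y+98=0]]
   so F = (868/53, 990/53)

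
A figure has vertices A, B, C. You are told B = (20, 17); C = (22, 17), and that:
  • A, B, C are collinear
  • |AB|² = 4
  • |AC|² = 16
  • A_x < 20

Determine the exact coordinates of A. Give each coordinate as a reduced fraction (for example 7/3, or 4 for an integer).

1. A_x = 18  [[A, B, C are collinear ⇒ 2y-34=0] ∩ [|A−(20, 17)|²=4]]
2. A_y = 17  [[A, B, C are collinear ⇒ 2y-34=0] ∩ [|A−(20, 17)|²=4]]
   so A = (18, 17)

A = (18, 17)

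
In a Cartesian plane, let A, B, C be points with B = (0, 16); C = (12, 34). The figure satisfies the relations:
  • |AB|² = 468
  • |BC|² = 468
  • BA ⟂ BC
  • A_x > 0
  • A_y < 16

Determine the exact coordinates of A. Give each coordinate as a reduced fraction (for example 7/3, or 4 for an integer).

A = (18, 4)

1. A_x = 18  [[BA ⟂ BC ⇒ 12x+18y-288=0] ∩ [|A−(0, 16)|²=468]]
2. A_y = 4  [[BA ⟂ BC ⇒ 12x+18y-288=0] ∩ [|A−(0, 16)|²=468]]
   so A = (18, 4)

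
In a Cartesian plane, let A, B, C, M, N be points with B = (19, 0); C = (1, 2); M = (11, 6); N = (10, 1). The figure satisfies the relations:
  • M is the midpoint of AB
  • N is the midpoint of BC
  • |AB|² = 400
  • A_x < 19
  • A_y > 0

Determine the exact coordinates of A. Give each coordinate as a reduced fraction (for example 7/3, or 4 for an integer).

1. A_x = 3  [A = 2·M−B = 2·(11, 6)−(19, 0)]
2. A_y = 12  [A = 2·M−B = 2·(11, 6)−(19, 0)]
   so A = (3, 12)

A = (3, 12)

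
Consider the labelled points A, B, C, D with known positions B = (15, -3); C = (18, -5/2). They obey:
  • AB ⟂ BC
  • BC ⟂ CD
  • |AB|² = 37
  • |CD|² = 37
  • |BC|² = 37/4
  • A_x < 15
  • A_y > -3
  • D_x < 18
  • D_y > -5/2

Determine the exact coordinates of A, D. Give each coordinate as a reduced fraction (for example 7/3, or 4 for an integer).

1. A_x = 14  [[AB ⟂ BC ⇒ -3x-1/2y+87/2=0] ∩ [|A−(15, -3)|²=37]]
2. A_y = 3  [[AB ⟂ BC ⇒ -3x-1/2y+87/2=0] ∩ [|A−(15, -3)|²=37]]
   so A = (14, 3)
3. D_x = 17  [[BC ⟂ CD ⇒ 3x+1/2y-211/4=0] ∩ [|D−(18, -5/2)|²=37]]
4. D_y = 7/2  [[BC ⟂ CD ⇒ 3x+1/2y-211/4=0] ∩ [|D−(18, -5/2)|²=37]]
   so D = (17, 7/2)

A = (14, 3)
D = (17, 7/2)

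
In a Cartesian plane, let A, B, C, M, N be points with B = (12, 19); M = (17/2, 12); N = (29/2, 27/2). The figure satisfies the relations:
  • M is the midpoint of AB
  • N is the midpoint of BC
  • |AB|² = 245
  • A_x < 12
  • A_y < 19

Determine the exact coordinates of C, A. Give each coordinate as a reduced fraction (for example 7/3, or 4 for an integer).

1. A_x = 5  [A = 2·M−B = 2·(17/2, 12)−(12, 19)]
2. A_y = 5  [A = 2·M−B = 2·(17/2, 12)−(12, 19)]
   so A = (5, 5)
3. C_x = 17  [C = 2·N−B = 2·(29/2, 27/2)−(12, 19)]
4. C_y = 8  [C = 2·N−B = 2·(29/2, 27/2)−(12, 19)]
   so C = (17, 8)

C = (17, 8)
A = (5, 5)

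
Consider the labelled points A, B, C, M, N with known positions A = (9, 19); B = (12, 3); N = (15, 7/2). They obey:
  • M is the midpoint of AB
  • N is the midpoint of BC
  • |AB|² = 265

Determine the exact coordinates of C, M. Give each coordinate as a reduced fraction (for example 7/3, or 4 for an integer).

1. M_x = 21/2  [2·M = A+B = (9, 19)+(12, 3)]
2. M_y = 11  [2·M = A+B = (9, 19)+(12, 3)]
   so M = (21/2, 11)
3. C_x = 18  [C = 2·N−B = 2·(15, 7/2)−(12, 3)]
4. C_y = 4  [C = 2·N−B = 2·(15, 7/2)−(12, 3)]
   so C = (18, 4)

C = (18, 4)
M = (21/2, 11)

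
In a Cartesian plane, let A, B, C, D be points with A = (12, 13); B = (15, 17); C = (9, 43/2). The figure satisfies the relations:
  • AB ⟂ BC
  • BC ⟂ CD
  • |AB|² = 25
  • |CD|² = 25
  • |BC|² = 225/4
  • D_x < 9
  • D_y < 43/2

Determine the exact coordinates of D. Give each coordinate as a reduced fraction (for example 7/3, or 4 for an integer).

D = (6, 35/2)

1. D_x = 6  [[BC ⟂ CD ⇒ -6x+9/2y-171/4=0] ∩ [|D−(9, 43/2)|²=25]]
2. D_y = 35/2  [[BC ⟂ CD ⇒ -6x+9/2y-171/4=0] ∩ [|D−(9, 43/2)|²=25]]
   so D = (6, 35/2)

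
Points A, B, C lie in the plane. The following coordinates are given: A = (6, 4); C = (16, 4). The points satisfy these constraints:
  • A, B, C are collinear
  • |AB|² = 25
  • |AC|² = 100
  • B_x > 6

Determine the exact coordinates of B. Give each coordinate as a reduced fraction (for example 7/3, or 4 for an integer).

1. B_x = 11  [[A, B, C are collinear ⇒ -10y+40=0] ∩ [|B−(6, 4)|²=25]]
2. B_y = 4  [[A, B, C are collinear ⇒ -10y+40=0] ∩ [|B−(6, 4)|²=25]]
   so B = (11, 4)

B = (11, 4)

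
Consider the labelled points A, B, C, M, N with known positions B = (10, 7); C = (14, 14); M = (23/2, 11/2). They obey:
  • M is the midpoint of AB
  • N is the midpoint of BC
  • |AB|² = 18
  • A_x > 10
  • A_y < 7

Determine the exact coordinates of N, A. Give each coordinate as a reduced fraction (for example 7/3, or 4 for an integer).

1. A_x = 13  [A = 2·M−B = 2·(23/2, 11/2)−(10, 7)]
2. A_y = 4  [A = 2·M−B = 2·(23/2, 11/2)−(10, 7)]
   so A = (13, 4)
3. N_x = 12  [2·N = B+C = (10, 7)+(14, 14)]
4. N_y = 21/2  [2·N = B+C = (10, 7)+(14, 14)]
   so N = (12, 21/2)

N = (12, 21/2)
A = (13, 4)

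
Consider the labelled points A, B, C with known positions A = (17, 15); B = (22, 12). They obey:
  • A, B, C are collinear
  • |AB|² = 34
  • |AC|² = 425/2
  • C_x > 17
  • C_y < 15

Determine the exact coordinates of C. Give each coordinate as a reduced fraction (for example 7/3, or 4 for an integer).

C = (59/2, 15/2)

1. C_x = 59/2  [[A, B, C are collinear ⇒ 3x+5y-126=0] ∩ [|C−(17, 15)|²=425/2]]
2. C_y = 15/2  [[A, B, C are collinear ⇒ 3x+5y-126=0] ∩ [|C−(17, 15)|²=425/2]]
   so C = (59/2, 15/2)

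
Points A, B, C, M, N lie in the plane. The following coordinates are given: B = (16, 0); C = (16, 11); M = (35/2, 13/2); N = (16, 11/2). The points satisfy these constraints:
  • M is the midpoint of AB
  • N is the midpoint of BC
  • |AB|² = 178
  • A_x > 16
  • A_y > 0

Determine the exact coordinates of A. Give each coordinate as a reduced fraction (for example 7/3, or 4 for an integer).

A = (19, 13)

1. A_x = 19  [A = 2·M−B = 2·(35/2, 13/2)−(16, 0)]
2. A_y = 13  [A = 2·M−B = 2·(35/2, 13/2)−(16, 0)]
   so A = (19, 13)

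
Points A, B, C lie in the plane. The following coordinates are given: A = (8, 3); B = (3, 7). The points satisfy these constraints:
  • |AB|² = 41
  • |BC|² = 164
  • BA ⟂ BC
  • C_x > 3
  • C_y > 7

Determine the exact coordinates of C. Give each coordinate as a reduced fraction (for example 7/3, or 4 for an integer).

C = (11, 17)

1. C_x = 11  [[BA ⟂ BC ⇒ 5x-4y+13=0] ∩ [|C−(3, 7)|²=164]]
2. C_y = 17  [[BA ⟂ BC ⇒ 5x-4y+13=0] ∩ [|C−(3, 7)|²=164]]
   so C = (11, 17)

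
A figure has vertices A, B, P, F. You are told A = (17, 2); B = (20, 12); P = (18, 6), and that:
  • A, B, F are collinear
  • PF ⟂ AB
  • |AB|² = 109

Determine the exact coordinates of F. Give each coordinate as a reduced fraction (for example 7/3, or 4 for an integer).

1. F_x = 1982/109  [[A, B, F are collinear ⇒ -10x+3y+164=0] ∩ [PF ⟂ AB ⇒ 3x+10y-114=0]]
2. F_y = 648/109  [[A, B, F are collinear ⇒ -10x+3y+164=0] ∩ [PF ⟂ AB ⇒ 3x+10y-114=0]]
   so F = (1982/109, 648/109)

F = (1982/109, 648/109)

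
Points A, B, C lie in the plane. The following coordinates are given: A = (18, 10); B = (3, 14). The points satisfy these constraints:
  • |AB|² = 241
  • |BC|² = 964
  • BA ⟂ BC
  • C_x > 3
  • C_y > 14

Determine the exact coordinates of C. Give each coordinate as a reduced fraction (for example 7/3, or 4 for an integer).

1. C_x = 11  [[BA ⟂ BC ⇒ 15x-4y+11=0] ∩ [|C−(3, 14)|²=964]]
2. C_y = 44  [[BA ⟂ BC ⇒ 15x-4y+11=0] ∩ [|C−(3, 14)|²=964]]
   so C = (11, 44)

C = (11, 44)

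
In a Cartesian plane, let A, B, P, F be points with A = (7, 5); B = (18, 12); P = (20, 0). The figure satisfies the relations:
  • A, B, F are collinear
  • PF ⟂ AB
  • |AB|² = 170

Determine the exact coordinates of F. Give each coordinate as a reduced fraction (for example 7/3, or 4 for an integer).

1. F_x = 1189/85  [[A, B, F are collinear ⇒ -7x+11y-6=0] ∩ [PF ⟂ AB ⇒ 11x+7y-220=0]]
2. F_y = 803/85  [[A, B, F are collinear ⇒ -7x+11y-6=0] ∩ [PF ⟂ AB ⇒ 11x+7y-220=0]]
   so F = (1189/85, 803/85)

F = (1189/85, 803/85)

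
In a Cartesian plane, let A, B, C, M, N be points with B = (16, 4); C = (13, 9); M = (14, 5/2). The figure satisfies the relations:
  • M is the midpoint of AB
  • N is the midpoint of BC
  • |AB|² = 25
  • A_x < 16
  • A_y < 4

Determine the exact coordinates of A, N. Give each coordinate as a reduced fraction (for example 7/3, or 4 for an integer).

1. A_x = 12  [A = 2·M−B = 2·(14, 5/2)−(16, 4)]
2. A_y = 1  [A = 2·M−B = 2·(14, 5/2)−(16, 4)]
   so A = (12, 1)
3. N_x = 29/2  [2·N = B+C = (16, 4)+(13, 9)]
4. N_y = 13/2  [2·N = B+C = (16, 4)+(13, 9)]
   so N = (29/2, 13/2)

A = (12, 1)
N = (29/2, 13/2)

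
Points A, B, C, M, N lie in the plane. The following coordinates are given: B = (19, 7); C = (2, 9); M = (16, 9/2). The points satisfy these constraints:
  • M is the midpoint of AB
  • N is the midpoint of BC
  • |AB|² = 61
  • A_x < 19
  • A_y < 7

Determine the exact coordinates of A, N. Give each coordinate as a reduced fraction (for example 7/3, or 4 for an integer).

A = (13, 2)
N = (21/2, 8)

1. A_x = 13  [A = 2·M−B = 2·(16, 9/2)−(19, 7)]
2. A_y = 2  [A = 2·M−B = 2·(16, 9/2)−(19, 7)]
   so A = (13, 2)
3. N_x = 21/2  [2·N = B+C = (19, 7)+(2, 9)]
4. N_y = 8  [2·N = B+C = (19, 7)+(2, 9)]
   so N = (21/2, 8)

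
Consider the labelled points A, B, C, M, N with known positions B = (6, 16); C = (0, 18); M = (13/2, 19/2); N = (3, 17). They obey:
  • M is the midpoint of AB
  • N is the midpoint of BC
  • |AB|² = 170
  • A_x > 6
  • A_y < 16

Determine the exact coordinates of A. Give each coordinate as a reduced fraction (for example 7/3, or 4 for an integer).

1. A_x = 7  [A = 2·M−B = 2·(13/2, 19/2)−(6, 16)]
2. A_y = 3  [A = 2·M−B = 2·(13/2, 19/2)−(6, 16)]
   so A = (7, 3)

A = (7, 3)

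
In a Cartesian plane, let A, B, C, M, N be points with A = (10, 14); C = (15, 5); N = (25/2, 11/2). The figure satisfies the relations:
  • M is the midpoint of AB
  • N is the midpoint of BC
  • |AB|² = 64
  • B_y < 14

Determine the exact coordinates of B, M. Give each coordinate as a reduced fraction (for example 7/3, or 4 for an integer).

1. B_x = 10  [B = 2·N−C = 2·(25/2, 11/2)−(15, 5)]
2. B_y = 6  [B = 2·N−C = 2·(25/2, 11/2)−(15, 5)]
   so B = (10, 6)
3. M_x = 10  [2·M = A+B = (10, 14)+(10, 6)]
4. M_y = 10  [2·M = A+B = (10, 14)+(10, 6)]
   so M = (10, 10)

B = (10, 6)
M = (10, 10)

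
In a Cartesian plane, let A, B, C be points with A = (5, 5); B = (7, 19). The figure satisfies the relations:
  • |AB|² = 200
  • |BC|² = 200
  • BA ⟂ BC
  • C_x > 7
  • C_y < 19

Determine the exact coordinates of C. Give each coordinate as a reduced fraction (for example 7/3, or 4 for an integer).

1. C_x = 21  [[BA ⟂ BC ⇒ -2x-14y+280=0] ∩ [|C−(7, 19)|²=200]]
2. C_y = 17  [[BA ⟂ BC ⇒ -2x-14y+280=0] ∩ [|C−(7, 19)|²=200]]
   so C = (21, 17)

C = (21, 17)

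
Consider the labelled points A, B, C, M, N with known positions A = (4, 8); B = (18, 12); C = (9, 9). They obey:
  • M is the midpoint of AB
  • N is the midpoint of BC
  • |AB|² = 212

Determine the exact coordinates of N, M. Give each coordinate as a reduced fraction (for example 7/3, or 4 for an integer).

1. M_x = 11  [2·M = A+B = (4, 8)+(18, 12)]
2. M_y = 10  [2·M = A+B = (4, 8)+(18, 12)]
   so M = (11, 10)
3. N_x = 27/2  [2·N = B+C = (18, 12)+(9, 9)]
4. N_y = 21/2  [2·N = B+C = (18, 12)+(9, 9)]
   so N = (27/2, 21/2)

N = (27/2, 21/2)
M = (11, 10)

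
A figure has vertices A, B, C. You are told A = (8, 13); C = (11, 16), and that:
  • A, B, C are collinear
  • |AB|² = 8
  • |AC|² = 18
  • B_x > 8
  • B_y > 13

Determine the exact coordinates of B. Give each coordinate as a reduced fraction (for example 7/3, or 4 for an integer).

1. B_x = 10  [[A, B, C are collinear ⇒ 3x-3y+15=0] ∩ [|B−(8, 13)|²=8]]
2. B_y = 15  [[A, B, C are collinear ⇒ 3x-3y+15=0] ∩ [|B−(8, 13)|²=8]]
   so B = (10, 15)

B = (10, 15)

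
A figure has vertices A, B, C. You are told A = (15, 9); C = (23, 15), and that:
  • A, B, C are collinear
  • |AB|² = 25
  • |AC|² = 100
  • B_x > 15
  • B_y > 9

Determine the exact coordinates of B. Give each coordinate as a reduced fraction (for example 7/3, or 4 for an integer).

1. B_x = 19  [[A, B, C are collinear ⇒ 6x-8y-18=0] ∩ [|B−(15, 9)|²=25]]
2. B_y = 12  [[A, B, C are collinear ⇒ 6x-8y-18=0] ∩ [|B−(15, 9)|²=25]]
   so B = (19, 12)

B = (19, 12)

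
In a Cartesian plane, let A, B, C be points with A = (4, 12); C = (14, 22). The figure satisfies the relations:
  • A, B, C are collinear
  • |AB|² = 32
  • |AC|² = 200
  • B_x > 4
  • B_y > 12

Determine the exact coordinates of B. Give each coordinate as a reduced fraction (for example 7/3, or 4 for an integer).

1. B_x = 8  [[A, B, C are collinear ⇒ 10x-10y+80=0] ∩ [|B−(4, 12)|²=32]]
2. B_y = 16  [[A, B, C are collinear ⇒ 10x-10y+80=0] ∩ [|B−(4, 12)|²=32]]
   so B = (8, 16)

B = (8, 16)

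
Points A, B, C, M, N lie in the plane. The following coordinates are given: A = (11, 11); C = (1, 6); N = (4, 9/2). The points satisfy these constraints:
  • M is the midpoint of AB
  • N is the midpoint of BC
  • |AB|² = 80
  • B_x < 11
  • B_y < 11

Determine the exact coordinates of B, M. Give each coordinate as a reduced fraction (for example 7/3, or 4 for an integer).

1. B_x = 7  [B = 2·N−C = 2·(4, 9/2)−(1, 6)]
2. B_y = 3  [B = 2·N−C = 2·(4, 9/2)−(1, 6)]
   so B = (7, 3)
3. M_x = 9  [2·M = A+B = (11, 11)+(7, 3)]
4. M_y = 7  [2·M = A+B = (11, 11)+(7, 3)]
   so M = (9, 7)

B = (7, 3)
M = (9, 7)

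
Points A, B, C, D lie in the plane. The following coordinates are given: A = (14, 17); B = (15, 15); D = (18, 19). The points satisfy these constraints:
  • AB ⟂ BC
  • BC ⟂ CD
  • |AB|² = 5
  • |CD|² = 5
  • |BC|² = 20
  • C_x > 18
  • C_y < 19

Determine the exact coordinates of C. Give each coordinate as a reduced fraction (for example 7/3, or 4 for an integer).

C = (19, 17)

1. C_x = 19  [[AB ⟂ BC ⇒ 1x-2y+15=0] ∩ [|C−(18, 19)|²=5]]
2. C_y = 17  [[AB ⟂ BC ⇒ 1x-2y+15=0] ∩ [|C−(18, 19)|²=5]]
   so C = (19, 17)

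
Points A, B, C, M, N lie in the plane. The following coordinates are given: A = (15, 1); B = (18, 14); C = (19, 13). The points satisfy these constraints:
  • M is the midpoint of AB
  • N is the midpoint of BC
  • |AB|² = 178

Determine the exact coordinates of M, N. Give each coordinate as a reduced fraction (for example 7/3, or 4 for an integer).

M = (33/2, 15/2)
N = (37/2, 27/2)

1. M_x = 33/2  [2·M = A+B = (15, 1)+(18, 14)]
2. M_y = 15/2  [2·M = A+B = (15, 1)+(18, 14)]
   so M = (33/2, 15/2)
3. N_x = 37/2  [2·N = B+C = (18, 14)+(19, 13)]
4. N_y = 27/2  [2·N = B+C = (18, 14)+(19, 13)]
   so N = (37/2, 27/2)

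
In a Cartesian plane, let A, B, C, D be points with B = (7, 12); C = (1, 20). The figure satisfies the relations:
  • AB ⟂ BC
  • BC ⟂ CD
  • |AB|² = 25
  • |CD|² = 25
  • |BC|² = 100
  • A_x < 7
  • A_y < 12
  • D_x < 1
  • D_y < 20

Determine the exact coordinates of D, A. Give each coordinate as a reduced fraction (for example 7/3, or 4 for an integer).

D = (-3, 17)
A = (3, 9)

1. D_x = -3  [[BC ⟂ CD ⇒ -6x+8y-154=0] ∩ [|D−(1, 20)|²=25]]
2. D_y = 17  [[BC ⟂ CD ⇒ -6x+8y-154=0] ∩ [|D−(1, 20)|²=25]]
   so D = (-3, 17)
3. A_x = 3  [[AB ⟂ BC ⇒ 6x-8y+54=0] ∩ [|A−(7, 12)|²=25]]
4. A_y = 9  [[AB ⟂ BC ⇒ 6x-8y+54=0] ∩ [|A−(7, 12)|²=25]]
   so A = (3, 9)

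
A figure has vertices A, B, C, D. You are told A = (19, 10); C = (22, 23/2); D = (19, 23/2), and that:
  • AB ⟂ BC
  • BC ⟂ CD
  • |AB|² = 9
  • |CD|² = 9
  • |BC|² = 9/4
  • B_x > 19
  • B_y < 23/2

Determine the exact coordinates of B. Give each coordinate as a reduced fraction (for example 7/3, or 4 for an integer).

1. B_x = 22  [[BC ⟂ CD ⇒ 3x-66=0] ∩ [|B−(19, 10)|²=9]]
2. B_y = 10  [[BC ⟂ CD ⇒ 3x-66=0] ∩ [|B−(19, 10)|²=9]]
   so B = (22, 10)

B = (22, 10)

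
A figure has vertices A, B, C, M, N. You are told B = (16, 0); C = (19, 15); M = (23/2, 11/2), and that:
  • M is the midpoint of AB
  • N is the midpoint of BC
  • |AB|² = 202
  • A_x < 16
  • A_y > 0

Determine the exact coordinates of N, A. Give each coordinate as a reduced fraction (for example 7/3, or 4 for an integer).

1. A_x = 7  [A = 2·M−B = 2·(23/2, 11/2)−(16, 0)]
2. A_y = 11  [A = 2·M−B = 2·(23/2, 11/2)−(16, 0)]
   so A = (7, 11)
3. N_x = 35/2  [2·N = B+C = (16, 0)+(19, 15)]
4. N_y = 15/2  [2·N = B+C = (16, 0)+(19, 15)]
   so N = (35/2, 15/2)

N = (35/2, 15/2)
A = (7, 11)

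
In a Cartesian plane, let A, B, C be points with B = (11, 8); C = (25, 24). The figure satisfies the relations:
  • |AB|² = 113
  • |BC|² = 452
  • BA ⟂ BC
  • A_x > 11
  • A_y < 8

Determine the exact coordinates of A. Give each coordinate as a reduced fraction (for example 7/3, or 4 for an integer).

1. A_x = 19  [[BA ⟂ BC ⇒ 14x+16y-282=0] ∩ [|A−(11, 8)|²=113]]
2. A_y = 1  [[BA ⟂ BC ⇒ 14x+16y-282=0] ∩ [|A−(11, 8)|²=113]]
   so A = (19, 1)

A = (19, 1)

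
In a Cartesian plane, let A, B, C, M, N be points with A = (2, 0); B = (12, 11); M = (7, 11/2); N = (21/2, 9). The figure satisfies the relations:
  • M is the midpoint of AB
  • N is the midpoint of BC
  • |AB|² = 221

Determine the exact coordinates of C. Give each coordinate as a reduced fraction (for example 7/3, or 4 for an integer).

C = (9, 7)

1. C_x = 9  [C = 2·N−B = 2·(21/2, 9)−(12, 11)]
2. C_y = 7  [C = 2·N−B = 2·(21/2, 9)−(12, 11)]
   so C = (9, 7)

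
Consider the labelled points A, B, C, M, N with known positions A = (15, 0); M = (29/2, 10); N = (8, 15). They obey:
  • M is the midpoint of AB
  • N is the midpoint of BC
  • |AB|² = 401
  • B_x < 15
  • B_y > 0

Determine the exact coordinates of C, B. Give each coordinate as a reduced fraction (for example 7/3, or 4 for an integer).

1. B_x = 14  [B = 2·M−A = 2·(29/2, 10)−(15, 0)]
2. B_y = 20  [B = 2·M−A = 2·(29/2, 10)−(15, 0)]
   so B = (14, 20)
3. C_x = 2  [C = 2·N−B = 2·(8, 15)−(14, 20)]
4. C_y = 10  [C = 2·N−B = 2·(8, 15)−(14, 20)]
   so C = (2, 10)

C = (2, 10)
B = (14, 20)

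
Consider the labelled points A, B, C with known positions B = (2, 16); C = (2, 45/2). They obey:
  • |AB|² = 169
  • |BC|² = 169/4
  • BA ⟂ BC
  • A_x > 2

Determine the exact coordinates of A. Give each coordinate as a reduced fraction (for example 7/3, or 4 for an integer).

1. A_x = 15  [[BA ⟂ BC ⇒ 13/2y-104=0] ∩ [|A−(2, 16)|²=169]]
2. A_y = 16  [[BA ⟂ BC ⇒ 13/2y-104=0] ∩ [|A−(2, 16)|²=169]]
   so A = (15, 16)

A = (15, 16)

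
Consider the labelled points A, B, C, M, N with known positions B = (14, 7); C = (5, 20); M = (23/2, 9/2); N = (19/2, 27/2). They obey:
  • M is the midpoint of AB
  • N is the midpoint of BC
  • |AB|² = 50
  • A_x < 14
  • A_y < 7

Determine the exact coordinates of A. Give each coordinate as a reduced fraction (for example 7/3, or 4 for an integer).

A = (9, 2)

1. A_x = 9  [A = 2·M−B = 2·(23/2, 9/2)−(14, 7)]
2. A_y = 2  [A = 2·M−B = 2·(23/2, 9/2)−(14, 7)]
   so A = (9, 2)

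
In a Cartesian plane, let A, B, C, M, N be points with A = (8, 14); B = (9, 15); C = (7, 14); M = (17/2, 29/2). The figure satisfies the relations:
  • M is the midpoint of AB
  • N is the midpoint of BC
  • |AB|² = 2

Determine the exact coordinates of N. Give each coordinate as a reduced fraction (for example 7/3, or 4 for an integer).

N = (8, 29/2)

1. N_x = 8  [2·N = B+C = (9, 15)+(7, 14)]
2. N_y = 29/2  [2·N = B+C = (9, 15)+(7, 14)]
   so N = (8, 29/2)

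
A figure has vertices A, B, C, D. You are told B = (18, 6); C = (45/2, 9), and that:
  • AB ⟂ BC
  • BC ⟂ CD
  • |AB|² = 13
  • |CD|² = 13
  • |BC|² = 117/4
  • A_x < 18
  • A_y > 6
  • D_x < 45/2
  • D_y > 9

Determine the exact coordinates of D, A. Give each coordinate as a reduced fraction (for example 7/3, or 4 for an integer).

D = (41/2, 12)
A = (16, 9)

1. D_x = 41/2  [[BC ⟂ CD ⇒ 9/2x+3y-513/4=0] ∩ [|D−(45/2, 9)|²=13]]
2. D_y = 12  [[BC ⟂ CD ⇒ 9/2x+3y-513/4=0] ∩ [|D−(45/2, 9)|²=13]]
   so D = (41/2, 12)
3. A_x = 16  [[AB ⟂ BC ⇒ -9/2x-3y+99=0] ∩ [|A−(18, 6)|²=13]]
4. A_y = 9  [[AB ⟂ BC ⇒ -9/2x-3y+99=0] ∩ [|A−(18, 6)|²=13]]
   so A = (16, 9)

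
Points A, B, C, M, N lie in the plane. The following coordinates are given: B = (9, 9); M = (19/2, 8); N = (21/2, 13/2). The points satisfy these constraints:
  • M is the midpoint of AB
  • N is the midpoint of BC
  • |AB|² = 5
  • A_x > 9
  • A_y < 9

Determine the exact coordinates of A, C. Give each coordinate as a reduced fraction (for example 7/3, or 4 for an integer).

A = (10, 7)
C = (12, 4)

1. A_x = 10  [A = 2·M−B = 2·(19/2, 8)−(9, 9)]
2. A_y = 7  [A = 2·M−B = 2·(19/2, 8)−(9, 9)]
   so A = (10, 7)
3. C_x = 12  [C = 2·N−B = 2·(21/2, 13/2)−(9, 9)]
4. C_y = 4  [C = 2·N−B = 2·(21/2, 13/2)−(9, 9)]
   so C = (12, 4)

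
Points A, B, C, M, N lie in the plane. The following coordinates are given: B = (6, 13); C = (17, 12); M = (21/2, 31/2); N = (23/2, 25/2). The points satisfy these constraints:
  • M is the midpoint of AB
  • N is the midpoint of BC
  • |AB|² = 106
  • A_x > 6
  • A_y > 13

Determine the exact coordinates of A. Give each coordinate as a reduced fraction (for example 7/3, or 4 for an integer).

1. A_x = 15  [A = 2·M−B = 2·(21/2, 31/2)−(6, 13)]
2. A_y = 18  [A = 2·M−B = 2·(21/2, 31/2)−(6, 13)]
   so A = (15, 18)

A = (15, 18)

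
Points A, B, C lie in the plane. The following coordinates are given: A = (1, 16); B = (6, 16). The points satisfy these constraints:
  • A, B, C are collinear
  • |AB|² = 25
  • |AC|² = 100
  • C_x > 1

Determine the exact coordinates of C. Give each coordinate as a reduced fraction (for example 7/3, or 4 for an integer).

1. C_x = 11  [[A, B, C are collinear ⇒ 5y-80=0] ∩ [|C−(1, 16)|²=100]]
2. C_y = 16  [[A, B, C are collinear ⇒ 5y-80=0] ∩ [|C−(1, 16)|²=100]]
   so C = (11, 16)

C = (11, 16)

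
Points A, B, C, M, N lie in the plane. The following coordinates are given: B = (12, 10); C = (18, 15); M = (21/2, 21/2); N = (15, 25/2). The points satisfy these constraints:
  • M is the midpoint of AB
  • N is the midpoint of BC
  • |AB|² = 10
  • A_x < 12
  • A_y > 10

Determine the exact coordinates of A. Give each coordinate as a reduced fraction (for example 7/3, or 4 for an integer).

A = (9, 11)

1. A_x = 9  [A = 2·M−B = 2·(21/2, 21/2)−(12, 10)]
2. A_y = 11  [A = 2·M−B = 2·(21/2, 21/2)−(12, 10)]
   so A = (9, 11)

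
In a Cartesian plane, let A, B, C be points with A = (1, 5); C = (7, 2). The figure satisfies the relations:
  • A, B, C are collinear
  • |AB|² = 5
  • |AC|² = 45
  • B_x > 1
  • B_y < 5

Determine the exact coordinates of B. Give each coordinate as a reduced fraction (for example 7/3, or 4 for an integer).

1. B_x = 3  [[A, B, C are collinear ⇒ -3x-6y+33=0] ∩ [|B−(1, 5)|²=5]]
2. B_y = 4  [[A, B, C are collinear ⇒ -3x-6y+33=0] ∩ [|B−(1, 5)|²=5]]
   so B = (3, 4)

B = (3, 4)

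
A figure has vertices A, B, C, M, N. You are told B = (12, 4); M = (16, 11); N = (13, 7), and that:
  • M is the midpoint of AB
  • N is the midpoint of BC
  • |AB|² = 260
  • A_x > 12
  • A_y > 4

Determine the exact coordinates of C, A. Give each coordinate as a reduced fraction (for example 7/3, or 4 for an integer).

1. A_x = 20  [A = 2·M−B = 2·(16, 11)−(12, 4)]
2. A_y = 18  [A = 2·M−B = 2·(16, 11)−(12, 4)]
   so A = (20, 18)
3. C_x = 14  [C = 2·N−B = 2·(13, 7)−(12, 4)]
4. C_y = 10  [C = 2·N−B = 2·(13, 7)−(12, 4)]
   so C = (14, 10)

C = (14, 10)
A = (20, 18)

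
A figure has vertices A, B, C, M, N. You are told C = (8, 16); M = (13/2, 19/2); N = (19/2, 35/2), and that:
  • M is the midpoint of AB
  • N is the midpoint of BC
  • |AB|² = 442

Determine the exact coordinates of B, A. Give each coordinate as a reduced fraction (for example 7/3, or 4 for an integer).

B = (11, 19)
A = (2, 0)

1. B_x = 11  [B = 2·N−C = 2·(19/2, 35/2)−(8, 16)]
2. B_y = 19  [B = 2·N−C = 2·(19/2, 35/2)−(8, 16)]
   so B = (11, 19)
3. A_x = 2  [A = 2·M−B = 2·(13/2, 19/2)−(11, 19)]
4. A_y = 0  [A = 2·M−B = 2·(13/2, 19/2)−(11, 19)]
   so A = (2, 0)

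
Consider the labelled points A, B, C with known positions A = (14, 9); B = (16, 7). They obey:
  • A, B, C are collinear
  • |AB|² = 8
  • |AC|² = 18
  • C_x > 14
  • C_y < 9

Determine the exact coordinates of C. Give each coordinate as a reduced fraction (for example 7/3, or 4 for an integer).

1. C_x = 17  [[A, B, C are collinear ⇒ 2x+2y-46=0] ∩ [|C−(14, 9)|²=18]]
2. C_y = 6  [[A, B, C are collinear ⇒ 2x+2y-46=0] ∩ [|C−(14, 9)|²=18]]
   so C = (17, 6)

C = (17, 6)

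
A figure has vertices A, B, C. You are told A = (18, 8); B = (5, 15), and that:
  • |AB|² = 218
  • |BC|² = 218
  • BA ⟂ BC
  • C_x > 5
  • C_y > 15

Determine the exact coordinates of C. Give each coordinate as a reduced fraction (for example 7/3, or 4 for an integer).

C = (12, 28)

1. C_x = 12  [[BA ⟂ BC ⇒ 13x-7y+40=0] ∩ [|C−(5, 15)|²=218]]
2. C_y = 28  [[BA ⟂ BC ⇒ 13x-7y+40=0] ∩ [|C−(5, 15)|²=218]]
   so C = (12, 28)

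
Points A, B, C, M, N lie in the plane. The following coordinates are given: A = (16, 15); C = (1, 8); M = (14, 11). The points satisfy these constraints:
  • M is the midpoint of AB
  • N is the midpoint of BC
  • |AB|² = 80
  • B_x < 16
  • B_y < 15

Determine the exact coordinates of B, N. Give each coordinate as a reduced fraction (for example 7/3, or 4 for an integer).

B = (12, 7)
N = (13/2, 15/2)

1. B_x = 12  [B = 2·M−A = 2·(14, 11)−(16, 15)]
2. B_y = 7  [B = 2·M−A = 2·(14, 11)−(16, 15)]
   so B = (12, 7)
3. N_x = 13/2  [2·N = B+C = (12, 7)+(1, 8)]
4. N_y = 15/2  [2·N = B+C = (12, 7)+(1, 8)]
   so N = (13/2, 15/2)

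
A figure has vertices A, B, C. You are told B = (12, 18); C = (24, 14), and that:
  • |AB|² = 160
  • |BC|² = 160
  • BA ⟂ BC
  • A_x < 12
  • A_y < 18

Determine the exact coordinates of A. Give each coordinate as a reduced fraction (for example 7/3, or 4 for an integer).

A = (8, 6)

1. A_x = 8  [[BA ⟂ BC ⇒ 12x-4y-72=0] ∩ [|A−(12, 18)|²=160]]
2. A_y = 6  [[BA ⟂ BC ⇒ 12x-4y-72=0] ∩ [|A−(12, 18)|²=160]]
   so A = (8, 6)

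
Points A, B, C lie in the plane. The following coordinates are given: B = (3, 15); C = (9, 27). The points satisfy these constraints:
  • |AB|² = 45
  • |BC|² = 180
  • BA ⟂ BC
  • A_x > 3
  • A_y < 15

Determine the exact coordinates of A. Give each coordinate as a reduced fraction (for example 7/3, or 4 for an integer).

1. A_x = 9  [[BA ⟂ BC ⇒ 6x+12y-198=0] ∩ [|A−(3, 15)|²=45]]
2. A_y = 12  [[BA ⟂ BC ⇒ 6x+12y-198=0] ∩ [|A−(3, 15)|²=45]]
   so A = (9, 12)

A = (9, 12)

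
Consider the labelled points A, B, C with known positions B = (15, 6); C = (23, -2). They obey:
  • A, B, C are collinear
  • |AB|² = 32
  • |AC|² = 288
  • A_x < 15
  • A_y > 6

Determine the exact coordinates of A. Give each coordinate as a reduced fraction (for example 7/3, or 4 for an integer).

1. A_x = 11  [[A, B, C are collinear ⇒ 8x+8y-168=0] ∩ [|A−(15, 6)|²=32]]
2. A_y = 10  [[A, B, C are collinear ⇒ 8x+8y-168=0] ∩ [|A−(15, 6)|²=32]]
   so A = (11, 10)

A = (11, 10)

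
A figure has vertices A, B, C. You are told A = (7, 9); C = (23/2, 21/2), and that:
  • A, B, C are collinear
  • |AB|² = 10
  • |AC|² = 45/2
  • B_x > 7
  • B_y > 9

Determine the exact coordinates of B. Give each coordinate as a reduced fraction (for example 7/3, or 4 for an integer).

B = (10, 10)

1. B_x = 10  [[A, B, C are collinear ⇒ 3/2x-9/2y+30=0] ∩ [|B−(7, 9)|²=10]]
2. B_y = 10  [[A, B, C are collinear ⇒ 3/2x-9/2y+30=0] ∩ [|B−(7, 9)|²=10]]
   so B = (10, 10)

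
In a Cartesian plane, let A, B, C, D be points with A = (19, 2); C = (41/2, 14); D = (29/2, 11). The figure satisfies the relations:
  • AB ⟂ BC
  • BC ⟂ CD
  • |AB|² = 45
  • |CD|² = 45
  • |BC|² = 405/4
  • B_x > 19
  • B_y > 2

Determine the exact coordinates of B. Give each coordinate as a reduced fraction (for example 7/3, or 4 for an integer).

B = (25, 5)

1. B_x = 25  [[BC ⟂ CD ⇒ 6x+3y-165=0] ∩ [|B−(19, 2)|²=45]]
2. B_y = 5  [[BC ⟂ CD ⇒ 6x+3y-165=0] ∩ [|B−(19, 2)|²=45]]
   so B = (25, 5)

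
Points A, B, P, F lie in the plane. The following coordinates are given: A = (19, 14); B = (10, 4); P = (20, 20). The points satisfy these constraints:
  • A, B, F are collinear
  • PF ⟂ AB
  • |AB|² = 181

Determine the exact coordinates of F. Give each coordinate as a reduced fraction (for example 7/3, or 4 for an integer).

1. F_x = 4060/181  [[A, B, F are collinear ⇒ 10x-9y-64=0] ∩ [PF ⟂ AB ⇒ -9x-10y+380=0]]
2. F_y = 3224/181  [[A, B, F are collinear ⇒ 10x-9y-64=0] ∩ [PF ⟂ AB ⇒ -9x-10y+380=0]]
   so F = (4060/181, 3224/181)

F = (4060/181, 3224/181)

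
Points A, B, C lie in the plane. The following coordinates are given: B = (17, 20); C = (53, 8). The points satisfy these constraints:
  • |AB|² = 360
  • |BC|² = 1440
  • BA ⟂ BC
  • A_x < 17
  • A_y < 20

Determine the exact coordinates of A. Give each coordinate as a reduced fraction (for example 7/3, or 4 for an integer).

A = (11, 2)

1. A_x = 11  [[BA ⟂ BC ⇒ 36x-12y-372=0] ∩ [|A−(17, 20)|²=360]]
2. A_y = 2  [[BA ⟂ BC ⇒ 36x-12y-372=0] ∩ [|A−(17, 20)|²=360]]
   so A = (11, 2)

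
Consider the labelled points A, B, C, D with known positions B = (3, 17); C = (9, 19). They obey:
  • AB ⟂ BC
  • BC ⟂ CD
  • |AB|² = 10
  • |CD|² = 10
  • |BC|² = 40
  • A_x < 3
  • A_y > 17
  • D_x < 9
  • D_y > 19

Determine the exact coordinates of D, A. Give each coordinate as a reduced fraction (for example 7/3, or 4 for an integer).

D = (8, 22)
A = (2, 20)

1. D_x = 8  [[BC ⟂ CD ⇒ 6x+2y-92=0] ∩ [|D−(9, 19)|²=10]]
2. D_y = 22  [[BC ⟂ CD ⇒ 6x+2y-92=0] ∩ [|D−(9, 19)|²=10]]
   so D = (8, 22)
3. A_x = 2  [[AB ⟂ BC ⇒ -6x-2y+52=0] ∩ [|A−(3, 17)|²=10]]
4. A_y = 20  [[AB ⟂ BC ⇒ -6x-2y+52=0] ∩ [|A−(3, 17)|²=10]]
   so A = (2, 20)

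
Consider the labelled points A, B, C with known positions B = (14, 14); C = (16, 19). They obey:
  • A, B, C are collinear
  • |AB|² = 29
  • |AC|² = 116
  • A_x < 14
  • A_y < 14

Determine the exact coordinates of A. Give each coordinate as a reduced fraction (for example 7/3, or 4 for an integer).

1. A_x = 12  [[A, B, C are collinear ⇒ -5x+2y+42=0] ∩ [|A−(14, 14)|²=29]]
2. A_y = 9  [[A, B, C are collinear ⇒ -5x+2y+42=0] ∩ [|A−(14, 14)|²=29]]
   so A = (12, 9)

A = (12, 9)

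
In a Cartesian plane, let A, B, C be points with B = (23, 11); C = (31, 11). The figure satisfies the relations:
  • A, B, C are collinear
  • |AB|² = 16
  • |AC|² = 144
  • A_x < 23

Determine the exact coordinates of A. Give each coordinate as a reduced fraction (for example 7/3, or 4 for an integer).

1. A_x = 19  [[A, B, C are collinear ⇒ 8y-88=0] ∩ [|A−(23, 11)|²=16]]
2. A_y = 11  [[A, B, C are collinear ⇒ 8y-88=0] ∩ [|A−(23, 11)|²=16]]
   so A = (19, 11)

A = (19, 11)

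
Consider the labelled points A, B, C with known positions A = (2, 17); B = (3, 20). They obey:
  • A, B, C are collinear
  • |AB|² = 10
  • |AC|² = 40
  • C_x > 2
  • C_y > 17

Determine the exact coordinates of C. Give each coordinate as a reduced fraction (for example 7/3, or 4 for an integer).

C = (4, 23)

1. C_x = 4  [[A, B, C are collinear ⇒ -3x+1y-11=0] ∩ [|C−(2, 17)|²=40]]
2. C_y = 23  [[A, B, C are collinear ⇒ -3x+1y-11=0] ∩ [|C−(2, 17)|²=40]]
   so C = (4, 23)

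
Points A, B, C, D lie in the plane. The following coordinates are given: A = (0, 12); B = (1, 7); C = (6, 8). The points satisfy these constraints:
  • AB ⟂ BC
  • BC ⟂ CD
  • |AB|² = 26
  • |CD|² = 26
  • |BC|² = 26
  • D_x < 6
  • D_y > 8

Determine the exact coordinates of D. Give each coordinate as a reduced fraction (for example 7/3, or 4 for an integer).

D = (5, 13)

1. D_x = 5  [[BC ⟂ CD ⇒ 5x+1y-38=0] ∩ [|D−(6, 8)|²=26]]
2. D_y = 13  [[BC ⟂ CD ⇒ 5x+1y-38=0] ∩ [|D−(6, 8)|²=26]]
   so D = (5, 13)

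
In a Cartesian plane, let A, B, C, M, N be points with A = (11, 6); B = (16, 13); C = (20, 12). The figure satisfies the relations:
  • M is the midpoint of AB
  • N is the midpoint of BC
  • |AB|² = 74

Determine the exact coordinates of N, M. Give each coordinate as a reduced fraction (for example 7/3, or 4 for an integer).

1. M_x = 27/2  [2·M = A+B = (11, 6)+(16, 13)]
2. M_y = 19/2  [2·M = A+B = (11, 6)+(16, 13)]
   so M = (27/2, 19/2)
3. N_x = 18  [2·N = B+C = (16, 13)+(20, 12)]
4. N_y = 25/2  [2·N = B+C = (16, 13)+(20, 12)]
   so N = (18, 25/2)

N = (18, 25/2)
M = (27/2, 19/2)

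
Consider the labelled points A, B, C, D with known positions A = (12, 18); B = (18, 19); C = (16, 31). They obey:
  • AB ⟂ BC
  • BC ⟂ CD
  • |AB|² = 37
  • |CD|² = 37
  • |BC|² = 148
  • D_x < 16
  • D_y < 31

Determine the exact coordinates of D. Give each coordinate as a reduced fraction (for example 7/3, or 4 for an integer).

D = (10, 30)

1. D_x = 10  [[BC ⟂ CD ⇒ -2x+12y-340=0] ∩ [|D−(16, 31)|²=37]]
2. D_y = 30  [[BC ⟂ CD ⇒ -2x+12y-340=0] ∩ [|D−(16, 31)|²=37]]
   so D = (10, 30)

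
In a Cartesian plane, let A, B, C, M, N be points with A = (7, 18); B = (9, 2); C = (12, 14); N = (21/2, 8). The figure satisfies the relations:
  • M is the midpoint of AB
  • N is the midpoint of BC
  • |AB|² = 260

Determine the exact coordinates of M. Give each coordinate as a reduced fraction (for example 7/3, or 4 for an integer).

1. M_x = 8  [2·M = A+B = (7, 18)+(9, 2)]
2. M_y = 10  [2·M = A+B = (7, 18)+(9, 2)]
   so M = (8, 10)

M = (8, 10)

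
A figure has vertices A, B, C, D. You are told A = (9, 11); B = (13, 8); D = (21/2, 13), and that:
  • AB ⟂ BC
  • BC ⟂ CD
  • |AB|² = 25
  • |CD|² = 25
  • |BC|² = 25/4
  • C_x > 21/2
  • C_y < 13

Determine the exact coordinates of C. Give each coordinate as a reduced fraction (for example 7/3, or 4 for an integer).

C = (29/2, 10)

1. C_x = 29/2  [[AB ⟂ BC ⇒ 4x-3y-28=0] ∩ [|C−(21/2, 13)|²=25]]
2. C_y = 10  [[AB ⟂ BC ⇒ 4x-3y-28=0] ∩ [|C−(21/2, 13)|²=25]]
   so C = (29/2, 10)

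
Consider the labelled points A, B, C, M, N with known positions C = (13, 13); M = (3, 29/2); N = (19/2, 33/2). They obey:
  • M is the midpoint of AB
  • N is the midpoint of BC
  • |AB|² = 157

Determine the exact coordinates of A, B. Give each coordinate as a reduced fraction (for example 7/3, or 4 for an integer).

A = (0, 9)
B = (6, 20)

1. B_x = 6  [B = 2·N−C = 2·(19/2, 33/2)−(13, 13)]
2. B_y = 20  [B = 2·N−C = 2·(19/2, 33/2)−(13, 13)]
   so B = (6, 20)
3. A_x = 0  [A = 2·M−B = 2·(3, 29/2)−(6, 20)]
4. A_y = 9  [A = 2·M−B = 2·(3, 29/2)−(6, 20)]
   so A = (0, 9)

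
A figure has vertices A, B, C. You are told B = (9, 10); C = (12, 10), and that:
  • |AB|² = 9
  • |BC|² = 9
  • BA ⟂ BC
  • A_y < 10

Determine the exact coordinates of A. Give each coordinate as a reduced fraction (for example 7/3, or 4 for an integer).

1. A_x = 9  [[BA ⟂ BC ⇒ 3x-27=0] ∩ [|A−(9, 10)|²=9]]
2. A_y = 7  [[BA ⟂ BC ⇒ 3x-27=0] ∩ [|A−(9, 10)|²=9]]
   so A = (9, 7)

A = (9, 7)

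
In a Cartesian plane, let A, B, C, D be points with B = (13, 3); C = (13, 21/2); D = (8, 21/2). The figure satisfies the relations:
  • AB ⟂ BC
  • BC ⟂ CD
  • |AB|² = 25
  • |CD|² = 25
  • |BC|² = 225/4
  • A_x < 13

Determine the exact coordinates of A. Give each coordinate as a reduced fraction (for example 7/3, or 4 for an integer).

A = (8, 3)

1. A_x = 8  [[AB ⟂ BC ⇒ -15/2y+45/2=0] ∩ [|A−(13, 3)|²=25]]
2. A_y = 3  [[AB ⟂ BC ⇒ -15/2y+45/2=0] ∩ [|A−(13, 3)|²=25]]
   so A = (8, 3)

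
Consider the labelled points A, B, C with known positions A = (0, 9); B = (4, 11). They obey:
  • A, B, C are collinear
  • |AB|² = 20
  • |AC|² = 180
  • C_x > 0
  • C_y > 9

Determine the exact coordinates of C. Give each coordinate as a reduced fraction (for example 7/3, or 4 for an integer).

1. C_x = 12  [[A, B, C are collinear ⇒ -2x+4y-36=0] ∩ [|C−(0, 9)|²=180]]
2. C_y = 15  [[A, B, C are collinear ⇒ -2x+4y-36=0] ∩ [|C−(0, 9)|²=180]]
   so C = (12, 15)

C = (12, 15)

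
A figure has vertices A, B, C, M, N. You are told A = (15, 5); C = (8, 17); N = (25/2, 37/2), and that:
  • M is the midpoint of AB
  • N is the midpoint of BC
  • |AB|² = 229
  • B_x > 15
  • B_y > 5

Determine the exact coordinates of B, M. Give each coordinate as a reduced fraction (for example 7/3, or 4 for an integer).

B = (17, 20)
M = (16, 25/2)

1. B_x = 17  [B = 2·N−C = 2·(25/2, 37/2)−(8, 17)]
2. B_y = 20  [B = 2·N−C = 2·(25/2, 37/2)−(8, 17)]
   so B = (17, 20)
3. M_x = 16  [2·M = A+B = (15, 5)+(17, 20)]
4. M_y = 25/2  [2·M = A+B = (15, 5)+(17, 20)]
   so M = (16, 25/2)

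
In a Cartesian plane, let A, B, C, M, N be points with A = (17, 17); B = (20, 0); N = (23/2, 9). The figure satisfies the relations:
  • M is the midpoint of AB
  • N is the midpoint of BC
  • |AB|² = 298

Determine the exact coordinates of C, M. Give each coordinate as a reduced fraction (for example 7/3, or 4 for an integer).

1. M_x = 37/2  [2·M = A+B = (17, 17)+(20, 0)]
2. M_y = 17/2  [2·M = A+B = (17, 17)+(20, 0)]
   so M = (37/2, 17/2)
3. C_x = 3  [C = 2·N−B = 2·(23/2, 9)−(20, 0)]
4. C_y = 18  [C = 2·N−B = 2·(23/2, 9)−(20, 0)]
   so C = (3, 18)

C = (3, 18)
M = (37/2, 17/2)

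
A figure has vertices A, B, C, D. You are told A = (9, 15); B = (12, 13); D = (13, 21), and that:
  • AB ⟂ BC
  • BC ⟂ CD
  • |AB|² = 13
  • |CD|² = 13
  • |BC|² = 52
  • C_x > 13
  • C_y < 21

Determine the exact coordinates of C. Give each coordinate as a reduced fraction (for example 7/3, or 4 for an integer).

1. C_x = 16  [[AB ⟂ BC ⇒ 3x-2y-10=0] ∩ [|C−(13, 21)|²=13]]
2. C_y = 19  [[AB ⟂ BC ⇒ 3x-2y-10=0] ∩ [|C−(13, 21)|²=13]]
   so C = (16, 19)

C = (16, 19)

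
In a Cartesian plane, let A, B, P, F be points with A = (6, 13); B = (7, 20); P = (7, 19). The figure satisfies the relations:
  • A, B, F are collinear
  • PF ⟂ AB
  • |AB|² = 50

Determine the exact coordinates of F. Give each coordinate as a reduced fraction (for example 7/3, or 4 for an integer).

1. F_x = 343/50  [[A, B, F are collinear ⇒ -7x+1y+29=0] ∩ [PF ⟂ AB ⇒ 1x+7y-140=0]]
2. F_y = 951/50  [[A, B, F are collinear ⇒ -7x+1y+29=0] ∩ [PF ⟂ AB ⇒ 1x+7y-140=0]]
   so F = (343/50, 951/50)

F = (343/50, 951/50)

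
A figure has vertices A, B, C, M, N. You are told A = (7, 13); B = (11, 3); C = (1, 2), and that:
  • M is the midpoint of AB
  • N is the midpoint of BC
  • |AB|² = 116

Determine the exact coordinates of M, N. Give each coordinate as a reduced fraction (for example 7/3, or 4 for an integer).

1. M_x = 9  [2·M = A+B = (7, 13)+(11, 3)]
2. M_y = 8  [2·M = A+B = (7, 13)+(11, 3)]
   so M = (9, 8)
3. N_x = 6  [2·N = B+C = (11, 3)+(1, 2)]
4. N_y = 5/2  [2·N = B+C = (11, 3)+(1, 2)]
   so N = (6, 5/2)

M = (9, 8)
N = (6, 5/2)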